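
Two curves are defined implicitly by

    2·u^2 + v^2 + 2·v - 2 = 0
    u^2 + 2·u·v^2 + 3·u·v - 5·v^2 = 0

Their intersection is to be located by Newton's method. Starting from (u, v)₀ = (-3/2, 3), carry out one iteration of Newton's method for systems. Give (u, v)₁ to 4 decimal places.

At (-3/2, 3): F = (17.5000, -83.2500).
Jacobian J = [[4·u, 2·v + 2], [2·u + 2·v^2 + 3·v, 4·u·v + 3·u - 10·v]].
At the point, J = [[-6.0000, 8.0000], [24.0000, -52.5000]] (det J = 123.0000).
Solving J·Δ = −F gives Δ = (2.0549, -0.6463).
Then the next iterate is (u, v)₁ = (0.5549, 2.3537).

(0.5549, 2.3537)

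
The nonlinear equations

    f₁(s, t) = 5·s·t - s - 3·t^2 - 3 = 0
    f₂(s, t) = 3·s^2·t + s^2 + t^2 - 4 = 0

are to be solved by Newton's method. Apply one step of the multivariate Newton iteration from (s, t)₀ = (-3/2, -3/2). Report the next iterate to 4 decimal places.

At (-3/2, -3/2): F = (3.0000, -9.6250).
Jacobian J = [[5·t - 1, 5·s - 6·t], [6·s·t + 2·s, 3·s^2 + 2·t]].
At the point, J = [[-8.5000, 1.5000], [10.5000, 3.7500]] (det J = -47.6250).
Solving J·Δ = −F gives Δ = (0.5394, 1.0564).
Then the next iterate is (s, t)₁ = (-0.9606, -0.4436).

(-0.9606, -0.4436)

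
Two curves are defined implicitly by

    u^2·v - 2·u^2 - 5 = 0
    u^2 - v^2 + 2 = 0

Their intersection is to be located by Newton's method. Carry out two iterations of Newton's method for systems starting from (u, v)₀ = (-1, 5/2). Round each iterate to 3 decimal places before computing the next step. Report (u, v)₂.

At (-1, 5/2): F = (-4.500, -3.250).
Jacobian J = [[2·u·v - 4·u, u^2], [2·u, -2·v]].
At the point, J = [[-1.000, 1.000], [-2.000, -5.000]] (det J = 7.000).
Solving J·Δ = −F gives Δ = (-3.679, 0.821).
Then the next iterate is (u, v)₁ = (-4.679, 3.321).
Round to (-4.679, 3.321) and repeat: F = (23.92071, 12.864), J = [[-12.36192, 21.89304], [-9.358, -6.642]].
Δ = (1.535, -0.226), so (u, v)₂ = (-3.144, 3.095).

(-3.144, 3.095)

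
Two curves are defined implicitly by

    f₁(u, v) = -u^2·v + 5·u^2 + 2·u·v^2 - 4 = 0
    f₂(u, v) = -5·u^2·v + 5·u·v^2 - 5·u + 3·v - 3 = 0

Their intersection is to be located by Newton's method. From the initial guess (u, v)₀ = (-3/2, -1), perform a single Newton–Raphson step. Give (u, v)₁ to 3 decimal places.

(-1.033, -0.739)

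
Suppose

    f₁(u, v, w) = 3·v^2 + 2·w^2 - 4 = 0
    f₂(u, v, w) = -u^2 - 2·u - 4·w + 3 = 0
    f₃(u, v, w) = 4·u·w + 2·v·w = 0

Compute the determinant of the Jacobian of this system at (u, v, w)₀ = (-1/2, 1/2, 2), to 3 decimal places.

-131.000

J = [[0, 6·v, 4·w], [-2·u - 2, 0, -4], [4·w, 2·w, 4·u + 2·v]].
At the point, J = [[0.000, 3.000, 8.000], [-1.000, 0.000, -4.000], [8.000, 4.000, -1.000]].
det J = -131.000.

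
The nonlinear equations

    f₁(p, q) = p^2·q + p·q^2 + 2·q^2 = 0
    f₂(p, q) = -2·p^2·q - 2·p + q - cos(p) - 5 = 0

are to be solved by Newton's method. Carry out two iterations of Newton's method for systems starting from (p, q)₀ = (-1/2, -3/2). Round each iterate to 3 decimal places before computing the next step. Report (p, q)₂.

(-1.211, -1.718)

At (-1/2, -3/2): F = (3.000, -5.62758).
Jacobian J = [[2·p·q + q^2, p^2 + 2·p·q + 4·q], [-4·p·q + sin(p) - 2, -2·p^2 + 1]].
At the point, J = [[3.750, -4.250], [-5.47943, 0.500]] (det J = -21.41256).
Solving J·Δ = −F gives Δ = (-1.047, -0.218).
Then the next iterate is (p, q)₁ = (-1.547, -1.718).
Round to (-1.547, -1.718) and repeat: F = (-2.77449, 4.57527), J = [[8.26702, 0.83670], [-13.63070, -3.78642]].
Δ = (0.336, 0.000), so (p, q)₂ = (-1.211, -1.718).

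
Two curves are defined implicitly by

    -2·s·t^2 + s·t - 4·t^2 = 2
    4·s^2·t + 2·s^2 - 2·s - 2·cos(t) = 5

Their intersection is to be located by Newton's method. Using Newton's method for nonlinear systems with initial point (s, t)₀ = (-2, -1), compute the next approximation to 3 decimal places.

(-2.651, -0.023)

At (-2, -1): F = (0.000, -10.08060).
Jacobian J = [[-2·t^2 + t, -4·s·t + s - 8·t], [8·s·t + 4·s - 2, 4·s^2 + 2·sin(t)]].
At the point, J = [[-3.000, -2.000], [6.000, 14.31706]] (det J = -30.95117).
Solving J·Δ = −F gives Δ = (-0.651, 0.977).
Then the next iterate is (s, t)₁ = (-2.651, -0.023).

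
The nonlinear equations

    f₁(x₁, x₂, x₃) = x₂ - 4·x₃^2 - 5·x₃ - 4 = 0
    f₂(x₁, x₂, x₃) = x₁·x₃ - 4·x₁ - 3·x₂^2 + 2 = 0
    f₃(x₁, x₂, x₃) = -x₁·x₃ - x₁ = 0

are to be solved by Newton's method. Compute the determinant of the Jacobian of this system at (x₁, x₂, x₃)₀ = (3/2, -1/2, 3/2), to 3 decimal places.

J = [[0, 1, -8·x₃ - 5], [x₃ - 4, -6·x₂, x₁], [-x₃ - 1, 0, -x₁]].
At the point, J = [[0.000, 1.000, -17.000], [-2.500, 3.000, 1.500], [-2.500, 0.000, -1.500]].
det J = -135.000.

-135.000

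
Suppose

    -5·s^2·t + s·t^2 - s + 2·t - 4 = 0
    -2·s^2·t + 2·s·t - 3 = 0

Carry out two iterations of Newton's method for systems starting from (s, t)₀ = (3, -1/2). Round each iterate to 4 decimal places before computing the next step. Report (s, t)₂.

(6.9983, -0.2820)

At (3, -1/2): F = (15.2500, 3.0000).
Jacobian J = [[-10·s·t + t^2 - 1, -5·s^2 + 2·s·t + 2], [-4·s·t + 2·t, -2·s^2 + 2·s]].
At the point, J = [[14.2500, -46.0000], [5.0000, -12.0000]] (det J = 59.0000).
Solving J·Δ = −F gives Δ = (0.7627, 0.5678).
Then the next iterate is (s, t)₁ = (3.7627, 0.0678).
Round to (3.7627, 0.0678) and repeat: F = (-12.409335, -4.409591), J = [[-3.546514, -68.279334], [-0.884844, -20.790423]].
Δ = (3.2356, -0.3498), so (s, t)₂ = (6.9983, -0.2820).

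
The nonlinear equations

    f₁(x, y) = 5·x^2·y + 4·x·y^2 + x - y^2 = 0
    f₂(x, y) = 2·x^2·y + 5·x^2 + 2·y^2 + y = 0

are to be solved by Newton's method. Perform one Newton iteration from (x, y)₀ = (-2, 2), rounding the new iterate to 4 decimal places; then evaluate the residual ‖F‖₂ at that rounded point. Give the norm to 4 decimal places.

12.9919

At (-2, 2): F = (2.0000, 46.0000).
Jacobian J = [[10·x·y + 4·y^2 + 1, 5·x^2 + 8·x·y - 2·y], [4·x·y + 10·x, 2·x^2 + 4·y + 1]].
At the point, J = [[-23.0000, -16.0000], [-36.0000, 17.0000]] (det J = -967.0000).
Solving J·Δ = −F gives Δ = (0.7963, -1.0196).
Then the next iterate is (x, y)₁ = (-1.2037, 0.9804).
Re-evaluating at (-1.2037, 0.9804): F = (0.309683, 12.988228), so ‖F‖₂ = 12.9919.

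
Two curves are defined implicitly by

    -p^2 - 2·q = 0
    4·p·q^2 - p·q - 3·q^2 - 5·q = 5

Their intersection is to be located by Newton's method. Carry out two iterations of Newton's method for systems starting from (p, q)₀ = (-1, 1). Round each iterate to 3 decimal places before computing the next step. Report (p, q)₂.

(-2.811, -0.715)

At (-1, 1): F = (-3.000, -16.000).
Jacobian J = [[-2·p, -2], [4·q^2 - q, 8·p·q - p - 6·q - 5]].
At the point, J = [[2.000, -2.000], [3.000, -18.000]] (det J = -30.000).
Solving J·Δ = −F gives Δ = (0.733, -0.767).
Then the next iterate is (p, q)₁ = (-0.267, 0.233).
Round to (-0.267, 0.233) and repeat: F = (-0.53729, -6.32364), J = [[0.534, -2.000], [-0.01584, -6.62869]].
Δ = (-2.544, -0.948), so (p, q)₂ = (-2.811, -0.715).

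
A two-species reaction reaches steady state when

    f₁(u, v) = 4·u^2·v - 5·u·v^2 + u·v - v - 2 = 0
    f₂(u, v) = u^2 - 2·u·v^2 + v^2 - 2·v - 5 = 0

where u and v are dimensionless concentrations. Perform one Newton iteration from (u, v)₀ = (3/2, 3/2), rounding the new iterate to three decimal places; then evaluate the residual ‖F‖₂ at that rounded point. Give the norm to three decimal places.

6.150

At (3/2, 3/2): F = (-4.625, -10.250).
Jacobian J = [[8·u·v - 5·v^2 + v, 4·u^2 - 10·u·v + u - 1], [2·u - 2·v^2, -4·u·v + 2·v - 2]].
At the point, J = [[8.250, -13.000], [-1.500, -8.000]] (det J = -85.500).
Solving J·Δ = −F gives Δ = (-1.126, -1.070).
Then the next iterate is (u, v)₁ = (0.374, 0.430).
Re-evaluating at (0.374, 0.430): F = (-2.37436, -5.67353), so ‖F‖₂ = 6.150.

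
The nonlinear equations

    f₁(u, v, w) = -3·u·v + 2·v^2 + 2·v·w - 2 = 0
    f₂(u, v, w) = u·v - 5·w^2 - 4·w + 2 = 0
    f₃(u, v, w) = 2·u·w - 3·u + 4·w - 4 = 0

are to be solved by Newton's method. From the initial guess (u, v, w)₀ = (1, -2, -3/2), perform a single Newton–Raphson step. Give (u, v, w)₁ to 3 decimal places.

(-1.691, -1.861, -1.525)

At (1, -2, -3/2): F = (18.000, -5.250, -16.000).
Jacobian J = [[-3·v, -3·u + 4·v + 2·w, 2·v], [v, u, -10·w - 4], [2·w - 3, 0, 2·u + 4]].
At the point, J = [[6.000, -14.000, -4.000], [-2.000, 1.000, 11.000], [-6.000, 0.000, 6.000]] (det J = 768.000).
Solving J·Δ = −F gives Δ = (-2.691, 0.139, -0.025).
Then the next iterate is (u, v, w)₁ = (-1.691, -1.861, -1.525).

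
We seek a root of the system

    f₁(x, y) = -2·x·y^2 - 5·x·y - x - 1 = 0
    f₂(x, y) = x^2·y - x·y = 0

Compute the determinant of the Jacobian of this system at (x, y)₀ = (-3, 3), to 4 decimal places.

J = [[-2·y^2 - 5·y - 1, -4·x·y - 5·x], [2·x·y - y, x^2 - x]].
At the point, J = [[-34.0000, 51.0000], [-21.0000, 12.0000]].
det J = 663.0000.

663.0000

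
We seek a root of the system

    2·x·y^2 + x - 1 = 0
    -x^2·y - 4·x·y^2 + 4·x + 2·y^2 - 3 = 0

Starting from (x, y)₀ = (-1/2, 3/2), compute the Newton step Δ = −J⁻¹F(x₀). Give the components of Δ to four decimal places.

At (-1/2, 3/2): F = (-3.7500, 3.6250).
Jacobian J = [[2·y^2 + 1, 4·x·y], [-2·x·y - 4·y^2 + 4, -x^2 - 8·x·y + 4·y]].
At the point, J = [[5.5000, -3.0000], [-3.5000, 11.7500]] (det J = 54.1250).
Solving J·Δ = −F gives Δ = (0.6132, -0.1259).

(0.6132, -0.1259)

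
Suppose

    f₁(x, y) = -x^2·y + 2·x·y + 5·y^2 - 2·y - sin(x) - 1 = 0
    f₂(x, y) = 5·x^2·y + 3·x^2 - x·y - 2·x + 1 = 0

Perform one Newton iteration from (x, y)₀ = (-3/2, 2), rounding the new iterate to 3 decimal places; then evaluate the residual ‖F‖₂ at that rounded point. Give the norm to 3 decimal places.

At (-3/2, 2): F = (5.49749, 36.250).
Jacobian J = [[-2·x·y + 2·y - cos(x), -x^2 + 2·x + 10·y - 2], [10·x·y + 6·x - y - 2, 5·x^2 - x]].
At the point, J = [[9.92926, 12.750], [-43.000, 12.750]] (det J = 674.84810).
Solving J·Δ = −F gives Δ = (0.581, -0.884).
Then the next iterate is (x, y)₁ = (-0.919, 1.116).
Re-evaluating at (-0.919, 1.116): F = (0.79654, 11.10994), so ‖F‖₂ = 11.138.

11.138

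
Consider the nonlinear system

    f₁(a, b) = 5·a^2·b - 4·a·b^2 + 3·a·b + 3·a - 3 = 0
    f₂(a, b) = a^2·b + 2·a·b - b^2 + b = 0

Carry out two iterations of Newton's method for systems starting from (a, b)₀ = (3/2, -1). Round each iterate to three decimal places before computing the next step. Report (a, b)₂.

(2.193, 0.569)

At (3/2, -1): F = (-20.250, -7.250).
Jacobian J = [[10·a·b - 4·b^2 + 3·b + 3, 5·a^2 - 8·a·b + 3·a], [2·a·b + 2·b, a^2 + 2·a - 2·b + 1]].
At the point, J = [[-19.000, 27.750], [-5.000, 8.250]] (det J = -18.000).
Solving J·Δ = −F gives Δ = (1.896, 2.028).
Then the next iterate is (a, b)₁ = (3.396, 1.028).
Round to (3.396, 1.028) and repeat: F = (62.58458, 18.80913), J = [[36.76774, 39.92338], [9.03818, 17.26882]].
Δ = (-1.203, -0.459), so (a, b)₂ = (2.193, 0.569).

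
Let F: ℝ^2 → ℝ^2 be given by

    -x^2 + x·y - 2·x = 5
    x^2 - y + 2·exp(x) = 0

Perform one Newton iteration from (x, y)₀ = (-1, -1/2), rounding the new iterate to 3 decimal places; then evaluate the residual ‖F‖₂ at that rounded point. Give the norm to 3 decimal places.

1391.435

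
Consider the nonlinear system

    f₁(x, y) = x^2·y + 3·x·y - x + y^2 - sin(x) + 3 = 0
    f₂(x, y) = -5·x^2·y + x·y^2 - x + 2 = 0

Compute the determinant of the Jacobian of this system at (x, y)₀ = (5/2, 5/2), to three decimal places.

702.166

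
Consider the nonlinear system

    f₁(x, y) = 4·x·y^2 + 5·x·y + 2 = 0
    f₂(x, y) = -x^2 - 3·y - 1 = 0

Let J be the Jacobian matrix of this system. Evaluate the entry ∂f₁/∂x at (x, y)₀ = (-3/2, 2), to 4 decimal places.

26.0000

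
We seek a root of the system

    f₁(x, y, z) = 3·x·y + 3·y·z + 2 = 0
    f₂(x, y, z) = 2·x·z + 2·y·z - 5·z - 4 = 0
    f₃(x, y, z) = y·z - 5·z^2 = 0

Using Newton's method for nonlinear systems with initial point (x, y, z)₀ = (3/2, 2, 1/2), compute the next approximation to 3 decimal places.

(-38.667, 34.500, 5.833)

At (3/2, 2, 1/2): F = (14.000, -3.000, -0.250).
Jacobian J = [[3·y, 3·x + 3·z, 3·y], [2·z, 2·z, 2·x + 2·y - 5], [0, z, y - 10·z]].
At the point, J = [[6.000, 6.000, 6.000], [1.000, 1.000, 2.000], [0.000, 0.500, -3.000]] (det J = -3.000).
Solving J·Δ = −F gives Δ = (-40.167, 32.500, 5.333).
Then the next iterate is (x, y, z)₁ = (-38.667, 34.500, 5.833).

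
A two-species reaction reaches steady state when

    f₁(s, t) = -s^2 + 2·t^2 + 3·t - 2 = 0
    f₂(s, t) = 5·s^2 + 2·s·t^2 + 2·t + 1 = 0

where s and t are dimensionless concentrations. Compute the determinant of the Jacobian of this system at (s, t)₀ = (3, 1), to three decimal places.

J = [[-2·s, 4·t + 3], [10·s + 2·t^2, 4·s·t + 2]].
At the point, J = [[-6.000, 7.000], [32.000, 14.000]].
det J = -308.000.

-308.000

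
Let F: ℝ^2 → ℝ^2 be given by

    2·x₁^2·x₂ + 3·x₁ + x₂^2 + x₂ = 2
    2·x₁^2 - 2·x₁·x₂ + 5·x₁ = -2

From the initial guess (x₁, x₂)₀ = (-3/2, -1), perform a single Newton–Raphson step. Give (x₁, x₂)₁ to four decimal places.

At (-3/2, -1): F = (-11.0000, -4.0000).
Jacobian J = [[4·x₁·x₂ + 3, 2·x₁^2 + 2·x₂ + 1], [4·x₁ - 2·x₂ + 5, -2·x₁]].
At the point, J = [[9.0000, 3.5000], [1.0000, 3.0000]] (det J = 23.5000).
Solving J·Δ = −F gives Δ = (0.8085, 1.0638).
Then the next iterate is (x₁, x₂)₁ = (-0.6915, 0.0638).

(-0.6915, 0.0638)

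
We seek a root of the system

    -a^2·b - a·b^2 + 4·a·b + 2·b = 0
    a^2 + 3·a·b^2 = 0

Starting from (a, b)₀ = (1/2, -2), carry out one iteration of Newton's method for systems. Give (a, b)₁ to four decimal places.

(1.9280, 2.1356)

At (1/2, -2): F = (-9.5000, 6.2500).
Jacobian J = [[-2·a·b - b^2 + 4·b, -a^2 - 2·a·b + 4·a + 2], [2·a + 3·b^2, 6·a·b]].
At the point, J = [[-10.0000, 5.7500], [13.0000, -6.0000]] (det J = -14.7500).
Solving J·Δ = −F gives Δ = (1.4280, 4.1356).
Then the next iterate is (a, b)₁ = (1.9280, 2.1356).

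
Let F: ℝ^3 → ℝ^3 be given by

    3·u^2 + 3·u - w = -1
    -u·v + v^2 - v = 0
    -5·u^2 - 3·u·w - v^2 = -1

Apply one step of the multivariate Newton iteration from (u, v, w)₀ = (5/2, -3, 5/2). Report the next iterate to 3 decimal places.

At (5/2, -3, 5/2): F = (24.750, 19.500, -58.000).
Jacobian J = [[6·u + 3, 0, -1], [-v, -u + 2·v - 1, 0], [-10·u - 3·w, -2·v, -3·u]].
At the point, J = [[18.000, 0.000, -1.000], [3.000, -9.500, 0.000], [-32.500, 6.000, -7.500]] (det J = 1573.250).
Solving J·Δ = −F gives Δ = (-1.397, 1.612, -0.392).
Then the next iterate is (u, v, w)₁ = (1.103, -1.388, 2.108).

(1.103, -1.388, 2.108)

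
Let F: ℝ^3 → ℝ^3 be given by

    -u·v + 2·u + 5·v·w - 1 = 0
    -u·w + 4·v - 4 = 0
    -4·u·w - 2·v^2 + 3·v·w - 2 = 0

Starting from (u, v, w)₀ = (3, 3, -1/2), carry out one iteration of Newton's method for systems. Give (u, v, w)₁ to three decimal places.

At (3, 3, -1/2): F = (-11.500, 9.500, -18.500).
Jacobian J = [[-v + 2, -u + 5·w, 5·v], [-w, 4, -u], [-4·w, -4·v + 3·w, -4·u + 3·v]].
At the point, J = [[-1.000, -5.500, 15.000], [0.500, 4.000, -3.000], [2.000, -13.500, -3.000]] (det J = -144.000).
Solving J·Δ = −F gives Δ = (-4.667, -2.000, -0.278).
Then the next iterate is (u, v, w)₁ = (-1.667, 1.000, -0.778).

(-1.667, 1.000, -0.778)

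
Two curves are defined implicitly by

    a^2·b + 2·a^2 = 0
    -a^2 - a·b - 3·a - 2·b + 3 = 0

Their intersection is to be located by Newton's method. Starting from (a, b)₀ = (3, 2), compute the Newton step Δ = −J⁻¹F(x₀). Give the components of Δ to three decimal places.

(2.143, -9.714)

At (3, 2): F = (36.000, -25.000).
Jacobian J = [[2·a·b + 4·a, a^2], [-2·a - b - 3, -a - 2]].
At the point, J = [[24.000, 9.000], [-11.000, -5.000]] (det J = -21.000).
Solving J·Δ = −F gives Δ = (2.143, -9.714).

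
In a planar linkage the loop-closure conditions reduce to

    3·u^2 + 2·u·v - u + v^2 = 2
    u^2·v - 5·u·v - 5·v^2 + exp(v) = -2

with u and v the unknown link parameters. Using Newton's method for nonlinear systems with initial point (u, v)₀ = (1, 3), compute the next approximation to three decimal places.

At (1, 3): F = (15.000, -34.91446).
Jacobian J = [[6·u + 2·v - 1, 2·u + 2·v], [2·u·v - 5·v, u^2 - 5·u - 10·v + exp(v)]].
At the point, J = [[11.000, 8.000], [-9.000, -13.91446]] (det J = -81.05909).
Solving J·Δ = −F gives Δ = (0.871, -3.073).
Then the next iterate is (u, v)₁ = (1.871, -0.073).

(1.871, -0.073)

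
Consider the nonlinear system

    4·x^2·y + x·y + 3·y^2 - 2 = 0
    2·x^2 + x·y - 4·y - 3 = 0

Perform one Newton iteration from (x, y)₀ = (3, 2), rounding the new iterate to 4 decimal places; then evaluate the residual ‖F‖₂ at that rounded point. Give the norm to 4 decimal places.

At (3, 2): F = (88.0000, 13.0000).
Jacobian J = [[8·x·y + y, 4·x^2 + x + 6·y], [4·x + y, x - 4]].
At the point, J = [[50.0000, 51.0000], [14.0000, -1.0000]] (det J = -764.0000).
Solving J·Δ = −F gives Δ = (-0.9830, -0.7618).
Then the next iterate is (x, y)₁ = (2.0170, 1.2382).
Re-evaluating at (2.0170, 1.2382): F = (25.246289, 2.681227), so ‖F‖₂ = 25.3883.

25.3883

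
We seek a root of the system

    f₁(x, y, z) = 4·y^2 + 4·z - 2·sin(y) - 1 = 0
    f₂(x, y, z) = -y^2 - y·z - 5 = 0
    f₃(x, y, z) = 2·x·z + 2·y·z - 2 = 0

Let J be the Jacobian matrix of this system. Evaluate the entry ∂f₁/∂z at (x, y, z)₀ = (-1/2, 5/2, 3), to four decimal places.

4.0000

∂f₁/∂z = 4.
At (-1/2, 5/2, 3) this is 4.0000.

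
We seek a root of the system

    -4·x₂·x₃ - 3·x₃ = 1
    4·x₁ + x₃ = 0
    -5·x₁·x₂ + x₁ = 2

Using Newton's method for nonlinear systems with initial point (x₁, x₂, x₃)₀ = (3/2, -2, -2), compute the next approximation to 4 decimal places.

(-0.3790, -2.8226, 1.5161)

At (3/2, -2, -2): F = (-11.0000, 4.0000, 14.5000).
Jacobian J = [[0, -4·x₃, -4·x₂ - 3], [4, 0, 1], [-5·x₂ + 1, -5·x₁, 0]].
At the point, J = [[0.0000, 8.0000, 5.0000], [4.0000, 0.0000, 1.0000], [11.0000, -7.5000, 0.0000]] (det J = -62.0000).
Solving J·Δ = −F gives Δ = (-1.8790, -0.8226, 3.5161).
Then the next iterate is (x₁, x₂, x₃)₁ = (-0.3790, -2.8226, 1.5161).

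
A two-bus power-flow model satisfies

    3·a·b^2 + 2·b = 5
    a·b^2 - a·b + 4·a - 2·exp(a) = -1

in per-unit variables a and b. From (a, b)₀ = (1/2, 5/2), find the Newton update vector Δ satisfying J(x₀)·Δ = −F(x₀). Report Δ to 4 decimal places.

(0.7841, -2.5344)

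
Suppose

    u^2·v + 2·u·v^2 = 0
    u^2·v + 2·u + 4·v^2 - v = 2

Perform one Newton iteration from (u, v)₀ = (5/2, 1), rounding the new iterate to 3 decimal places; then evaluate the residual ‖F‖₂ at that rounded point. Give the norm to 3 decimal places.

4.056

At (5/2, 1): F = (11.250, 12.250).
Jacobian J = [[2·u·v + 2·v^2, u^2 + 4·u·v], [2·u·v + 2, u^2 + 8·v - 1]].
At the point, J = [[7.000, 16.250], [7.000, 13.250]] (det J = -21.000).
Solving J·Δ = −F gives Δ = (-2.381, 0.333).
Then the next iterate is (u, v)₁ = (0.119, 1.333).
Re-evaluating at (0.119, 1.333): F = (0.44178, 4.03143), so ‖F‖₂ = 4.056.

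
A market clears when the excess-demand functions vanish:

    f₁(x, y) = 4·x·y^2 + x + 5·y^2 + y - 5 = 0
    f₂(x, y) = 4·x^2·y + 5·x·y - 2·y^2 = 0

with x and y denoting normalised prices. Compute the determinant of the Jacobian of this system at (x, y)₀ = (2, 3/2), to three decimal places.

-1060.000

J = [[4·y^2 + 1, 8·x·y + 10·y + 1], [8·x·y + 5·y, 4·x^2 + 5·x - 4·y]].
At the point, J = [[10.000, 40.000], [31.500, 20.000]].
det J = -1060.000.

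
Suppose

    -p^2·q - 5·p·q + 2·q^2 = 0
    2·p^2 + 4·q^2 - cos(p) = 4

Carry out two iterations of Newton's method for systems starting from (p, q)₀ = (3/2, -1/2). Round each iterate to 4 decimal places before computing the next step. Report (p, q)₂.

(1.4426, -0.0019)

At (3/2, -1/2): F = (5.3750, 1.429263).
Jacobian J = [[-2·p·q - 5·q, -p^2 - 5·p + 4·q], [4·p + sin(p), 8·q]].
At the point, J = [[4.0000, -11.7500], [6.997495, -4.0000]] (det J = 66.220566).
Solving J·Δ = −F gives Δ = (0.0711, 0.4816).
Then the next iterate is (p, q)₁ = (1.5711, -0.0184).
Round to (1.5711, -0.0184) and repeat: F = (0.190636, 0.938368), J = [[0.149816, -10.397455], [7.284400, -0.1472]].
Δ = (-0.1285, 0.0165), so (p, q)₂ = (1.4426, -0.0019).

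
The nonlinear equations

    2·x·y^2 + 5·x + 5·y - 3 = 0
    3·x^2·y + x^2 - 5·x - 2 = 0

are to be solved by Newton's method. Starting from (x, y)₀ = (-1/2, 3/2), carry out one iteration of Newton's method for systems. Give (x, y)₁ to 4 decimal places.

At (-1/2, 3/2): F = (-0.2500, 1.8750).
Jacobian J = [[2·y^2 + 5, 4·x·y + 5], [6·x·y + 2·x - 5, 3·x^2]].
At the point, J = [[9.5000, 2.0000], [-10.5000, 0.7500]] (det J = 28.1250).
Solving J·Δ = −F gives Δ = (0.1400, -0.5400).
Then the next iterate is (x, y)₁ = (-0.3600, 0.9600).

(-0.3600, 0.9600)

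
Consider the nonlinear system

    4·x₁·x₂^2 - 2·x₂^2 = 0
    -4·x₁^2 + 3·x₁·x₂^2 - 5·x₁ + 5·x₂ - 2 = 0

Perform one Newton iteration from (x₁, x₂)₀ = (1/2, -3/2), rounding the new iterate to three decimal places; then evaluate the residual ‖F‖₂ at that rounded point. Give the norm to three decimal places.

555.844

At (1/2, -3/2): F = (0.000, -9.625).
Jacobian J = [[4·x₂^2, 8·x₁·x₂ - 4·x₂], [-8·x₁ + 3·x₂^2 - 5, 6·x₁·x₂ + 5]].
At the point, J = [[9.000, 0.000], [-2.250, 0.500]] (det J = 4.500).
Solving J·Δ = −F gives Δ = (0.000, 19.250).
Then the next iterate is (x₁, x₂)₁ = (0.500, 17.750).
Re-evaluating at (0.500, 17.750): F = (0.000, 555.84375), so ‖F‖₂ = 555.844.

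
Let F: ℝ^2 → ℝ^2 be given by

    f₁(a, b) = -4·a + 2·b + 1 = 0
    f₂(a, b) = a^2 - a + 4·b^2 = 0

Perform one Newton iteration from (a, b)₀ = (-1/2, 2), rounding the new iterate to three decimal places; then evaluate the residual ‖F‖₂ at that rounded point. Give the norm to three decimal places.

4.836

At (-1/2, 2): F = (7.000, 16.750).
Jacobian J = [[-4, 2], [2·a - 1, 8·b]].
At the point, J = [[-4.000, 2.000], [-2.000, 16.000]] (det J = -60.000).
Solving J·Δ = −F gives Δ = (1.308, -0.883).
Then the next iterate is (a, b)₁ = (0.808, 1.117).
Re-evaluating at (0.808, 1.117): F = (0.002, 4.83562), so ‖F‖₂ = 4.836.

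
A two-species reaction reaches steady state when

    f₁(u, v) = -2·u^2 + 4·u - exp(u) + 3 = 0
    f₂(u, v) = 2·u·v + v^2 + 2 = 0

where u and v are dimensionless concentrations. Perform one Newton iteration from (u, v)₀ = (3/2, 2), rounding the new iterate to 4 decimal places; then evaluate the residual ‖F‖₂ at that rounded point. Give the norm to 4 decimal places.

At (3/2, 2): F = (0.018311, 12.0000).
Jacobian J = [[-4·u - exp(u) + 4, 0], [2·v, 2·u + 2·v]].
At the point, J = [[-6.481689, 0.0000], [4.0000, 7.0000]] (det J = -45.371823).
Solving J·Δ = −F gives Δ = (0.0028, -1.7159).
Then the next iterate is (u, v)₁ = (1.5028, 0.2841).
Re-evaluating at (1.5028, 0.2841): F = (0.000129, 2.934604), so ‖F‖₂ = 2.9346.

2.9346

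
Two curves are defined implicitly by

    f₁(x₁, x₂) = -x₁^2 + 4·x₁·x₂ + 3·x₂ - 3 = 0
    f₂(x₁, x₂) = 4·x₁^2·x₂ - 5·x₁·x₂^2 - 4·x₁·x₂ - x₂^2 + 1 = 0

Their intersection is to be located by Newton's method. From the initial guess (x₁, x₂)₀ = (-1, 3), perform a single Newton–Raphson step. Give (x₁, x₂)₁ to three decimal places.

At (-1, 3): F = (-7.000, 61.000).
Jacobian J = [[-2·x₁ + 4·x₂, 4·x₁ + 3], [8·x₁·x₂ - 5·x₂^2 - 4·x₂, 4·x₁^2 - 10·x₁·x₂ - 4·x₁ - 2·x₂]].
At the point, J = [[14.000, -1.000], [-81.000, 32.000]] (det J = 367.000).
Solving J·Δ = −F gives Δ = (0.444, -0.782).
Then the next iterate is (x₁, x₂)₁ = (-0.556, 2.218).

(-0.556, 2.218)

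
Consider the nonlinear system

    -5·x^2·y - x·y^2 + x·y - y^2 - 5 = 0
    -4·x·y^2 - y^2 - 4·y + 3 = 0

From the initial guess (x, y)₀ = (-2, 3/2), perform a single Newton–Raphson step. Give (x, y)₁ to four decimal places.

At (-2, 3/2): F = (-35.7500, 12.7500).
Jacobian J = [[-10·x·y - y^2 + y, -5·x^2 - 2·x·y + x - 2·y], [-4·y^2, -8·x·y - 2·y - 4]].
At the point, J = [[29.2500, -19.0000], [-9.0000, 17.0000]] (det J = 326.2500).
Solving J·Δ = −F gives Δ = (1.1203, -0.1569).
Then the next iterate is (x, y)₁ = (-0.8797, 1.3431).

(-0.8797, 1.3431)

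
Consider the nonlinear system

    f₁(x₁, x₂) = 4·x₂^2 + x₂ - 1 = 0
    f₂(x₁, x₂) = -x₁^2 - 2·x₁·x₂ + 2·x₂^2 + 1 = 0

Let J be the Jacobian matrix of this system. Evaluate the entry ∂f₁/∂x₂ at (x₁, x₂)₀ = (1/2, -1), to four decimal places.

∂f₁/∂x₂ = 8·x₂ + 1.
At (1/2, -1) this is -7.0000.

-7.0000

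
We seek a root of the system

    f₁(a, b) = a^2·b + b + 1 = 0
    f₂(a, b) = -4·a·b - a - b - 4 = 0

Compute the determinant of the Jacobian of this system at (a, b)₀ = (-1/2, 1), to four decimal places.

J = [[2·a·b, a^2 + 1], [-4·b - 1, -4·a - 1]].
At the point, J = [[-1.0000, 1.2500], [-5.0000, 1.0000]].
det J = 5.2500.

5.2500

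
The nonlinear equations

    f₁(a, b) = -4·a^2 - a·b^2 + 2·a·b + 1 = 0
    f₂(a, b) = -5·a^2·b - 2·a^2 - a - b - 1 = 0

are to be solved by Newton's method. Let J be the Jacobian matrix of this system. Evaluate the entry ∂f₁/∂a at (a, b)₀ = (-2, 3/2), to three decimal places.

∂f₁/∂a = -8·a - b^2 + 2·b.
At (-2, 3/2) this is 16.750.

16.750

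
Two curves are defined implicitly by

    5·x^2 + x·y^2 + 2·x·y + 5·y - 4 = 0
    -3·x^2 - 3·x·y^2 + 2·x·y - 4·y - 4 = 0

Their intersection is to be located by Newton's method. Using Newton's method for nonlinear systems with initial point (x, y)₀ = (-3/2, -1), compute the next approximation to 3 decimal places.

At (-3/2, -1): F = (3.750, 0.750).
Jacobian J = [[10·x + y^2 + 2·y, 2·x·y + 2·x + 5], [-6·x - 3·y^2 + 2·y, -6·x·y + 2·x - 4]].
At the point, J = [[-16.000, 5.000], [4.000, -16.000]] (det J = 236.000).
Solving J·Δ = −F gives Δ = (0.270, 0.114).
Then the next iterate is (x, y)₁ = (-1.230, -0.886).

(-1.230, -0.886)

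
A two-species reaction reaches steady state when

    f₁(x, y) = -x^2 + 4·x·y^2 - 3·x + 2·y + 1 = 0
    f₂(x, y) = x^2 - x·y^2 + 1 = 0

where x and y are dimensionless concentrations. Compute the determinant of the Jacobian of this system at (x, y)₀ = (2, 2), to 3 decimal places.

J = [[-2·x + 4·y^2 - 3, 8·x·y + 2], [2·x - y^2, -2·x·y]].
At the point, J = [[9.000, 34.000], [0.000, -8.000]].
det J = -72.000.

-72.000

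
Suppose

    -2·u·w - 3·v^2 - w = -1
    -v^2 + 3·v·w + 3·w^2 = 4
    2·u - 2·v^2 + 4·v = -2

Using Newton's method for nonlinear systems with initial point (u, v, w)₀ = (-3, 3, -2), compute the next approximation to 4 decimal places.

(-6.6667, 0.8333, 0.3333)

At (-3, 3, -2): F = (-36.0000, -19.0000, -10.0000).
Jacobian J = [[-2·w, -6·v, -2·u - 1], [0, -2·v + 3·w, 3·v + 6·w], [2, -4·v + 4, 0]].
At the point, J = [[4.0000, -18.0000, 5.0000], [0.0000, -12.0000, -3.0000], [2.0000, -8.0000, 0.0000]] (det J = 132.0000).
Solving J·Δ = −F gives Δ = (-3.6667, -2.1667, 2.3333).
Then the next iterate is (u, v, w)₁ = (-6.6667, 0.8333, 0.3333).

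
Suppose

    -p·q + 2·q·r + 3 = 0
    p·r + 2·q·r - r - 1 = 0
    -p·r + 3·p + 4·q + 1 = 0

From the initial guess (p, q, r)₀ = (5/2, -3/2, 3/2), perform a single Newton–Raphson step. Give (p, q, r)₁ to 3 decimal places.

At (5/2, -3/2, 3/2): F = (2.250, -3.250, -1.250).
Jacobian J = [[-q, -p + 2·r, 2·q], [r, 2·r, p + 2·q - 1], [-r + 3, 4, -p]].
At the point, J = [[1.500, 0.500, -3.000], [1.500, 3.000, -1.500], [1.500, 4.000, -2.500]] (det J = -6.000).
Solving J·Δ = −F gives Δ = (3.542, 0.625, 2.625).
Then the next iterate is (p, q, r)₁ = (6.042, -0.875, 4.125).

(6.042, -0.875, 4.125)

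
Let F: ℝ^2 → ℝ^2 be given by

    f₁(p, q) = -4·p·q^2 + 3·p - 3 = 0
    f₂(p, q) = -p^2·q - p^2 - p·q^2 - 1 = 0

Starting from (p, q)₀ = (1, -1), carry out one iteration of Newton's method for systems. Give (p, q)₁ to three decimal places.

(-0.714, -0.714)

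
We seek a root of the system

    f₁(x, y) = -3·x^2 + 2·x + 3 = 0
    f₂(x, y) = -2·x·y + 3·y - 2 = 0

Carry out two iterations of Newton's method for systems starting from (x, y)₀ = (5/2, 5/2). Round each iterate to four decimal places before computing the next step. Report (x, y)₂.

(1.4179, -4.2034)

At (5/2, 5/2): F = (-10.7500, -7.0000).
Jacobian J = [[-6·x + 2, 0], [-2·y, -2·x + 3]].
At the point, J = [[-13.0000, 0.0000], [-5.0000, -2.0000]] (det J = 26.0000).
Solving J·Δ = −F gives Δ = (-0.8269, -1.4327).
Then the next iterate is (x, y)₁ = (1.6731, 1.0673).
Round to (1.6731, 1.0673) and repeat: F = (-2.051591, -2.369499), J = [[-8.0386, 0.0000], [-2.1346, -0.3462]].
Δ = (-0.2552, -5.2707), so (x, y)₂ = (1.4179, -4.2034).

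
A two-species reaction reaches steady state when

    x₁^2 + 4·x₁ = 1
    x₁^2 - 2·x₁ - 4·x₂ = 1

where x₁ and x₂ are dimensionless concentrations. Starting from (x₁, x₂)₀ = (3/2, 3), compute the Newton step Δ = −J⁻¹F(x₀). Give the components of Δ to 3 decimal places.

At (3/2, 3): F = (7.250, -13.750).
Jacobian J = [[2·x₁ + 4, 0], [2·x₁ - 2, -4]].
At the point, J = [[7.000, 0.000], [1.000, -4.000]] (det J = -28.000).
Solving J·Δ = −F gives Δ = (-1.036, -3.696).

(-1.036, -3.696)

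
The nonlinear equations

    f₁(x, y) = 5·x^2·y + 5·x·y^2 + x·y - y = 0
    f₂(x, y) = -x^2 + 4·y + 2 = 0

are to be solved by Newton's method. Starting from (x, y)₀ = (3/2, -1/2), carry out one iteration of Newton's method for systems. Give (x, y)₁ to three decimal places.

At (3/2, -1/2): F = (-4.000, -2.250).
Jacobian J = [[10·x·y + 5·y^2 + y, 5·x^2 + 10·x·y + x - 1], [-2·x, 4]].
At the point, J = [[-6.750, 4.250], [-3.000, 4.000]] (det J = -14.250).
Solving J·Δ = −F gives Δ = (-0.452, 0.224).
Then the next iterate is (x, y)₁ = (1.048, -0.276).

(1.048, -0.276)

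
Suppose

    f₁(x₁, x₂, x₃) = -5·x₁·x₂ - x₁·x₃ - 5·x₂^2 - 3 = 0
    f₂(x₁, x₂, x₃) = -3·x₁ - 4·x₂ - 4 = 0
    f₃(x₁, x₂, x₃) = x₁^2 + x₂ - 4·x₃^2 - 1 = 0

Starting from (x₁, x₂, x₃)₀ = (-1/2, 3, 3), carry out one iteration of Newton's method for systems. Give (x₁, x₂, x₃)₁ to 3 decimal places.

(-23.644, 16.733, 3.130)

At (-1/2, 3, 3): F = (-39.000, -14.500, -33.750).
Jacobian J = [[-5·x₂ - x₃, -5·x₁ - 10·x₂, -x₁], [-3, -4, 0], [2·x₁, 1, -8·x₃]].
At the point, J = [[-18.000, -27.500, 0.500], [-3.000, -4.000, 0.000], [-1.000, 1.000, -24.000]] (det J = 248.500).
Solving J·Δ = −F gives Δ = (-23.144, 13.733, 0.130).
Then the next iterate is (x₁, x₂, x₃)₁ = (-23.644, 16.733, 3.130).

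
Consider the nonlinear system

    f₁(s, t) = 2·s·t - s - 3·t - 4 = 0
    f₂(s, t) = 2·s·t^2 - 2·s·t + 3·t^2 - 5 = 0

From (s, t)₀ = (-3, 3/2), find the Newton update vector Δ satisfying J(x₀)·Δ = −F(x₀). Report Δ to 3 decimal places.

(-2.500, -2.167)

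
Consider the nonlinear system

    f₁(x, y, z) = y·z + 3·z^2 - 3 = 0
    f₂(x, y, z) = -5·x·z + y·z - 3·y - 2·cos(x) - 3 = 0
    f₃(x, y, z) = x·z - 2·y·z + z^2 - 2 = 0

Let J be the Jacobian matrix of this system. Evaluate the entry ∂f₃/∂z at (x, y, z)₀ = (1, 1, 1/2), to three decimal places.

0.000

∂f₃/∂z = x - 2·y + 2·z.
At (1, 1, 1/2) this is 0.000.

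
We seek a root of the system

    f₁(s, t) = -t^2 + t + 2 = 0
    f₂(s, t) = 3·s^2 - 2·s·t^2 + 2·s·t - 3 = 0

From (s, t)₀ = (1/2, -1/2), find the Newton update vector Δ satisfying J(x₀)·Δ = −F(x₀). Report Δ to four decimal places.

(2.8333, -0.6250)

At (1/2, -1/2): F = (1.2500, -3.0000).
Jacobian J = [[0, -2·t + 1], [6·s - 2·t^2 + 2·t, -4·s·t + 2·s]].
At the point, J = [[0.0000, 2.0000], [1.5000, 2.0000]] (det J = -3.0000).
Solving J·Δ = −F gives Δ = (2.8333, -0.6250).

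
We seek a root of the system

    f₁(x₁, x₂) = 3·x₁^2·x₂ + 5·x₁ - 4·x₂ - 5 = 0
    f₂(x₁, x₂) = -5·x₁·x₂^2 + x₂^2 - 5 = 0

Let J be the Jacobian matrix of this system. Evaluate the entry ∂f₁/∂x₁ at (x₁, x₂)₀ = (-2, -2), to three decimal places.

∂f₁/∂x₁ = 6·x₁·x₂ + 5.
At (-2, -2) this is 29.000.

29.000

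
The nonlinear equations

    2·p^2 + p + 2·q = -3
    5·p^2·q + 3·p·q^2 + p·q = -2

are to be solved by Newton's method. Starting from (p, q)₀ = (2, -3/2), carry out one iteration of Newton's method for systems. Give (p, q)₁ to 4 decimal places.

(1.1228, -2.5526)

At (2, -3/2): F = (10.0000, -17.5000).
Jacobian J = [[4·p + 1, 2], [10·p·q + 3·q^2 + q, 5·p^2 + 6·p·q + p]].
At the point, J = [[9.0000, 2.0000], [-24.7500, 4.0000]] (det J = 85.5000).
Solving J·Δ = −F gives Δ = (-0.8772, -1.0526).
Then the next iterate is (p, q)₁ = (1.1228, -2.5526).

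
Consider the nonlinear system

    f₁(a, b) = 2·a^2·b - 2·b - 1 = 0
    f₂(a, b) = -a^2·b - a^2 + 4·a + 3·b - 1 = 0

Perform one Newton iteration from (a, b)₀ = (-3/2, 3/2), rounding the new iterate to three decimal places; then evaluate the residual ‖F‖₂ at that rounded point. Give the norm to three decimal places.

At (-3/2, 3/2): F = (2.750, -8.125).
Jacobian J = [[4·a·b, 2·a^2 - 2], [-2·a·b - 2·a + 4, -a^2 + 3]].
At the point, J = [[-9.000, 2.500], [11.500, 0.750]] (det J = -35.500).
Solving J·Δ = −F gives Δ = (0.630, 1.169).
Then the next iterate is (a, b)₁ = (-0.870, 2.669).
Re-evaluating at (-0.870, 2.669): F = (-2.29767, 0.74993), so ‖F‖₂ = 2.417.

2.417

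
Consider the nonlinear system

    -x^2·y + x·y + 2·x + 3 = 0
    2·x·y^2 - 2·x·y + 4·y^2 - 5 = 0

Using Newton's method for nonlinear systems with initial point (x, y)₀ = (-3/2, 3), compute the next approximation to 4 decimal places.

(-1.1930, 1.1462)

At (-3/2, 3): F = (-11.2500, 13.0000).
Jacobian J = [[-2·x·y + y + 2, -x^2 + x], [2·y^2 - 2·y, 4·x·y - 2·x + 8·y]].
At the point, J = [[14.0000, -3.7500], [12.0000, 9.0000]] (det J = 171.0000).
Solving J·Δ = −F gives Δ = (0.3070, -1.8538).
Then the next iterate is (x, y)₁ = (-1.1930, 1.1462).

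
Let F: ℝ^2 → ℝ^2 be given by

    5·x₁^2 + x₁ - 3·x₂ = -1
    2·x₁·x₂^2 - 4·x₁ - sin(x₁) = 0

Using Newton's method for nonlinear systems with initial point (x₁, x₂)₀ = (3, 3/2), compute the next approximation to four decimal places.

At (3, 3/2): F = (44.5000, 1.358880).
Jacobian J = [[10·x₁ + 1, -3], [2·x₂^2 - cos(x₁) - 4, 4·x₁·x₂]].
At the point, J = [[31.0000, -3.0000], [1.489992, 18.0000]] (det J = 562.469977).
Solving J·Δ = −F gives Δ = (-1.4313, 0.0430).
Then the next iterate is (x₁, x₂)₁ = (1.5687, 1.5430).

(1.5687, 1.5430)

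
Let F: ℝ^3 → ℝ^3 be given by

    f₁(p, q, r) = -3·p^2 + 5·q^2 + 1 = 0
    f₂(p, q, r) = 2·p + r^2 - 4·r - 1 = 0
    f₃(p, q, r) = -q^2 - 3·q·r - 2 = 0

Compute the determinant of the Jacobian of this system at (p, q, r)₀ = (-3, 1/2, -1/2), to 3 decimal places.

60.000

J = [[-6·p, 10·q, 0], [2, 0, 2·r - 4], [0, -2·q - 3·r, -3·q]].
At the point, J = [[18.000, 5.000, 0.000], [2.000, 0.000, -5.000], [0.000, 0.500, -1.500]].
det J = 60.000.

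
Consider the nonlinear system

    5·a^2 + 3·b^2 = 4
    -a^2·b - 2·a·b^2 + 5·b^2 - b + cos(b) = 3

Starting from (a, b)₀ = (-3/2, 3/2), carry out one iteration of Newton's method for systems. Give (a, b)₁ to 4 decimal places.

(-0.8764, 0.9838)

At (-3/2, 3/2): F = (14.0000, 10.195737).
Jacobian J = [[10·a, 6·b], [-2·a·b - 2·b^2, -a^2 - 4·a·b + 10·b - sin(b) - 1]].
At the point, J = [[-15.0000, 9.0000], [0.0000, 19.752505]] (det J = -296.287575).
Solving J·Δ = −F gives Δ = (0.6236, -0.5162).
Then the next iterate is (a, b)₁ = (-0.8764, 0.9838).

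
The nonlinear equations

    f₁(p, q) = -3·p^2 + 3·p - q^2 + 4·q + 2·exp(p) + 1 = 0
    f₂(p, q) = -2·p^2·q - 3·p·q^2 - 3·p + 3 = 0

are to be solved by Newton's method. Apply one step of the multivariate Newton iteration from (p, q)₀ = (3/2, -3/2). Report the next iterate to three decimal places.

At (3/2, -3/2): F = (-0.53662, -4.875).
Jacobian J = [[-6·p + 2·exp(p) + 3, -2·q + 4], [-4·p·q - 3·q^2 - 3, -2·p^2 - 6·p·q]].
At the point, J = [[2.96338, 7.000], [-0.750, 9.000]] (det J = 31.92040).
Solving J·Δ = −F gives Δ = (-0.918, 0.465).
Then the next iterate is (p, q)₁ = (0.582, -1.035).

(0.582, -1.035)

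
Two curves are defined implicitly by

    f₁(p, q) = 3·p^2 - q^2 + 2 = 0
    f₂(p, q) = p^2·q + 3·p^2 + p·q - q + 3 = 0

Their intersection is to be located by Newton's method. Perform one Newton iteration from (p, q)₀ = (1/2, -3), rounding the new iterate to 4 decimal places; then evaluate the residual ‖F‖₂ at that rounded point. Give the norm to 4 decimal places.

At (1/2, -3): F = (-6.2500, 4.5000).
Jacobian J = [[6·p, -2·q], [2·p·q + 6·p + q, p^2 + p - 1]].
At the point, J = [[3.0000, 6.0000], [-3.0000, -0.2500]] (det J = 17.2500).
Solving J·Δ = −F gives Δ = (1.4746, 0.3043).
Then the next iterate is (p, q)₁ = (1.9746, -2.6957).
Re-evaluating at (1.9746, -2.6957): F = (6.430337, 1.559250), so ‖F‖₂ = 6.6167.

6.6167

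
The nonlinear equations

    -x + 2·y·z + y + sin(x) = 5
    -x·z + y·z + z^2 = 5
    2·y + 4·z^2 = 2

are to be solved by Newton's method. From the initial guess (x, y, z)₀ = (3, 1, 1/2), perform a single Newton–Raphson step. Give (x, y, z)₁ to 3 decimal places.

At (3, 1, 1/2): F = (-5.85888, -5.750, 1.000).
Jacobian J = [[cos(x) - 1, 2·z + 1, 2·y], [-z, z, -x + y + 2·z], [0, 2, 8·z]].
At the point, J = [[-1.98999, 2.000, 2.000], [-0.500, 0.500, -1.000], [0.000, 2.000, 4.000]] (det J = -5.95997).
Solving J·Δ = −F gives Δ = (-0.576, 5.212, -2.856).
Then the next iterate is (x, y, z)₁ = (2.424, 6.212, -2.356).

(2.424, 6.212, -2.356)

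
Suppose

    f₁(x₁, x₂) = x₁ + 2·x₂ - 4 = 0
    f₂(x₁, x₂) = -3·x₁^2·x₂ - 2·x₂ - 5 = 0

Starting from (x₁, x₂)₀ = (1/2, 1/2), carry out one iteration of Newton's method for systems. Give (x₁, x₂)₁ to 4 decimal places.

(-78.0000, 41.0000)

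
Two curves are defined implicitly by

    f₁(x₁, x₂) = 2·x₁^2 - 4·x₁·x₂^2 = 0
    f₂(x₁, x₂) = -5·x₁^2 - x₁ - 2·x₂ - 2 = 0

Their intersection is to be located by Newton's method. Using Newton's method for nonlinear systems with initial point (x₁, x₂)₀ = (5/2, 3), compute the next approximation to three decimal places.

At (5/2, 3): F = (-77.500, -41.750).
Jacobian J = [[4·x₁ - 4·x₂^2, -8·x₁·x₂], [-10·x₁ - 1, -2]].
At the point, J = [[-26.000, -60.000], [-26.000, -2.000]] (det J = -1508.000).
Solving J·Δ = −F gives Δ = (-1.558, -0.616).
Then the next iterate is (x₁, x₂)₁ = (0.942, 2.384).

(0.942, 2.384)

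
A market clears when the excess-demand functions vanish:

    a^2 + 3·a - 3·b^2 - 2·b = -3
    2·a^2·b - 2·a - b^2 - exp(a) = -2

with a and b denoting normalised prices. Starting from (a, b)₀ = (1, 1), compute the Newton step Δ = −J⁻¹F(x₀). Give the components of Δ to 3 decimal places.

(-2.392, -1.245)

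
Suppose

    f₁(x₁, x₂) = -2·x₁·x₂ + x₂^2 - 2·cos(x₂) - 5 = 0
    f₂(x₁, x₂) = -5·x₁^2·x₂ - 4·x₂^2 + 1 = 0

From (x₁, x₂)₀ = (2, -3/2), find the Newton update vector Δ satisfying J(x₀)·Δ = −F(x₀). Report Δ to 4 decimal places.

(-0.7038, 0.1109)

At (2, -3/2): F = (3.108526, 22.0000).
Jacobian J = [[-2·x₂, -2·x₁ + 2·x₂ + 2·sin(x₂)], [-10·x₁·x₂, -5·x₁^2 - 8·x₂]].
At the point, J = [[3.0000, -8.994990], [30.0000, -8.0000]] (det J = 245.849699).
Solving J·Δ = −F gives Δ = (-0.7038, 0.1109).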